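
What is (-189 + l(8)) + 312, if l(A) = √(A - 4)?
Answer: 125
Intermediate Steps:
l(A) = √(-4 + A)
(-189 + l(8)) + 312 = (-189 + √(-4 + 8)) + 312 = (-189 + √4) + 312 = (-189 + 2) + 312 = -187 + 312 = 125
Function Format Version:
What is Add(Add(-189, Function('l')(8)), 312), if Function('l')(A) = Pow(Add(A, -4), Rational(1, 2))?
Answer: 125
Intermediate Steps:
Function('l')(A) = Pow(Add(-4, A), Rational(1, 2))
Add(Add(-189, Function('l')(8)), 312) = Add(Add(-189, Pow(Add(-4, 8), Rational(1, 2))), 312) = Add(Add(-189, Pow(4, Rational(1, 2))), 312) = Add(Add(-189, 2), 312) = Add(-187, 312) = 125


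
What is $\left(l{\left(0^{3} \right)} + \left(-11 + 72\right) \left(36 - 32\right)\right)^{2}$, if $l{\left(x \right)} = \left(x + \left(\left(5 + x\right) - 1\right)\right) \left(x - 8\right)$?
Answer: $44944$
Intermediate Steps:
$l{\left(x \right)} = \left(-8 + x\right) \left(4 + 2 x\right)$ ($l{\left(x \right)} = \left(x + \left(4 + x\right)\right) \left(-8 + x\right) = \left(4 + 2 x\right) \left(-8 + x\right) = \left(-8 + x\right) \left(4 + 2 x\right)$)
$\left(l{\left(0^{3} \right)} + \left(-11 + 72\right) \left(36 - 32\right)\right)^{2} = \left(\left(-32 - 12 \cdot 0^{3} + 2 \left(0^{3}\right)^{2}\right) + \left(-11 + 72\right) \left(36 - 32\right)\right)^{2} = \left(\left(-32 - 0 + 2 \cdot 0^{2}\right) + 61 \cdot 4\right)^{2} = \left(\left(-32 + 0 + 2 \cdot 0\right) + 244\right)^{2} = \left(\left(-32 + 0 + 0\right) + 244\right)^{2} = \left(-32 + 244\right)^{2} = 212^{2} = 44944$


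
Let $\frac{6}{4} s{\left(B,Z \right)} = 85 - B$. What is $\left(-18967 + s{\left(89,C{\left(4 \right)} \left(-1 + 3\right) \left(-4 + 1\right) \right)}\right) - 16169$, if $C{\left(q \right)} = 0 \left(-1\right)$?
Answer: $- \frac{105416}{3} \approx -35139.0$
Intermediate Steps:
$C{\left(q \right)} = 0$
$s{\left(B,Z \right)} = \frac{170}{3} - \frac{2 B}{3}$ ($s{\left(B,Z \right)} = \frac{2 \left(85 - B\right)}{3} = \frac{170}{3} - \frac{2 B}{3}$)
$\left(-18967 + s{\left(89,C{\left(4 \right)} \left(-1 + 3\right) \left(-4 + 1\right) \right)}\right) - 16169 = \left(-18967 + \left(\frac{170}{3} - \frac{178}{3}\right)\right) - 16169 = \left(-18967 - \frac{8}{3}\right) - 16169 = - \frac{56909}{3} - 16169 = - \frac{105416}{3}$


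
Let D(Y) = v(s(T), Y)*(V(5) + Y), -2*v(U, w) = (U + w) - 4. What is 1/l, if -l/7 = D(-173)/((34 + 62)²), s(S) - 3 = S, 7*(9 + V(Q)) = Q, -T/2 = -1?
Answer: 512/6063 ≈ 0.084447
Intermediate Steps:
T = 2 (T = -2*(-1) = 2)
V(Q) = -9 + Q/7
s(S) = 3 + S
v(U, w) = 2 - U/2 - w/2 (v(U, w) = -((U + w) - 4)/2 = -(-4 + U + w)/2 = 2 - U/2 - w/2)
D(Y) = (-58/7 + Y)*(-½ - Y/2) (D(Y) = (2 - (3 + 2)/2 - Y/2)*((-9 + (⅐)*5) + Y) = (2 - ½*5 - Y/2)*((-9 + 5/7) + Y) = (2 - 5/2 - Y/2)*(-58/7 + Y) = (-½ - Y/2)*(-58/7 + Y) = (-58/7 + Y)*(-½ - Y/2))
l = 6063/512 (l = -7*(-(1 - 173)*(-58 + 7*(-173))/14)/((34 + 62)²) = -7*(-1/14*(-172)*(-58 - 1211))/(96²) = -7*(-1/14*(-172)*(-1269))/9216 = -(-109134)/9216 = -7*(-6063/3584) = 6063/512 ≈ 11.842)
1/l = 1/(6063/512) = 512/6063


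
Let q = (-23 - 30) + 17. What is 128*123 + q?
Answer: 15708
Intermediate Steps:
q = -36 (q = -53 + 17 = -36)
128*123 + q = 128*123 - 36 = 15744 - 36 = 15708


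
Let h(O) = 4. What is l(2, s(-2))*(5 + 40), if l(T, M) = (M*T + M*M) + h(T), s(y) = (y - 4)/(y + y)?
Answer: 1665/4 ≈ 416.25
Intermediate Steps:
s(y) = (-4 + y)/(2*y) (s(y) = (-4 + y)/((2*y)) = (-4 + y)*(1/(2*y)) = (-4 + y)/(2*y))
l(T, M) = 4 + M**2 + M*T (l(T, M) = (M*T + M*M) + 4 = (M*T + M**2) + 4 = (M**2 + M*T) + 4 = 4 + M**2 + M*T)
l(2, s(-2))*(5 + 40) = (4 + ((1/2)*(-4 - 2)/(-2))**2 + ((1/2)*(-4 - 2)/(-2))*2)*(5 + 40) = (4 + ((1/2)*(-1/2)*(-6))**2 + ((1/2)*(-1/2)*(-6))*2)*45 = (4 + (3/2)**2 + (3/2)*2)*45 = (4 + 9/4 + 3)*45 = (37/4)*45 = 1665/4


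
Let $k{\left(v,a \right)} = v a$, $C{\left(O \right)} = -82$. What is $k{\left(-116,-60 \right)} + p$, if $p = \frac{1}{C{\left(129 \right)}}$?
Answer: $\frac{570719}{82} \approx 6960.0$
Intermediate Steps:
$k{\left(v,a \right)} = a v$
$p = - \frac{1}{82}$ ($p = \frac{1}{-82} = - \frac{1}{82} \approx -0.012195$)
$k{\left(-116,-60 \right)} + p = \left(-60\right) \left(-116\right) - \frac{1}{82} = 6960 - \frac{1}{82} = \frac{570719}{82}$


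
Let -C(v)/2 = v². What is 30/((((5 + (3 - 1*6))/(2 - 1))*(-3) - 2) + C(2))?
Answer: -15/8 ≈ -1.8750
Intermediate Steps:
C(v) = -2*v²
30/((((5 + (3 - 1*6))/(2 - 1))*(-3) - 2) + C(2)) = 30/((((5 + (3 - 1*6))/(2 - 1))*(-3) - 2) - 2*2²) = 30/((((5 + (3 - 6))/1)*(-3) - 2) - 2*4) = 30/((((5 - 3)*1)*(-3) - 2) - 8) = 30/(((2*1)*(-3) - 2) - 8) = 30/((2*(-3) - 2) - 8) = 30/((-6 - 2) - 8) = 30/(-8 - 8) = 30/(-16) = -1/16*30 = -15/8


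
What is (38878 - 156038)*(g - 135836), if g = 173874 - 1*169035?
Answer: 15347608520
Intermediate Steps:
g = 4839 (g = 173874 - 169035 = 4839)
(38878 - 156038)*(g - 135836) = (38878 - 156038)*(4839 - 135836) = -117160*(-130997) = 15347608520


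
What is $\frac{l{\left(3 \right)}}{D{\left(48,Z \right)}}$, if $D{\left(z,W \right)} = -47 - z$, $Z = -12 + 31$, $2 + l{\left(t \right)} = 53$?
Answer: $- \frac{51}{95} \approx -0.53684$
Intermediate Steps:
$l{\left(t \right)} = 51$ ($l{\left(t \right)} = -2 + 53 = 51$)
$Z = 19$
$\frac{l{\left(3 \right)}}{D{\left(48,Z \right)}} = \frac{51}{-47 - 48} = \frac{51}{-95} = 51 \left(- \frac{1}{95}\right) = - \frac{51}{95}$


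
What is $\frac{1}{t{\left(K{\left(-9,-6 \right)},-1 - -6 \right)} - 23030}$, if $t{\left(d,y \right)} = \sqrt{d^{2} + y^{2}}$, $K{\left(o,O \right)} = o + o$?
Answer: $- \frac{23030}{530380551} - \frac{\sqrt{349}}{530380551} \approx -4.3457 \cdot 10^{-5}$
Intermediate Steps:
$K{\left(o,O \right)} = 2 o$
$\frac{1}{t{\left(K{\left(-9,-6 \right)},-1 - -6 \right)} - 23030} = \frac{1}{\sqrt{\left(2 \left(-9\right)\right)^{2} + \left(-1 - -6\right)^{2}} - 23030} = \frac{1}{\sqrt{\left(-18\right)^{2} + \left(-1 + 6\right)^{2}} - 23030} = \frac{1}{\sqrt{324 + 5^{2}} - 23030} = \frac{1}{\sqrt{324 + 25} - 23030} = \frac{1}{\sqrt{349} - 23030} = \frac{1}{-23030 + \sqrt{349}}$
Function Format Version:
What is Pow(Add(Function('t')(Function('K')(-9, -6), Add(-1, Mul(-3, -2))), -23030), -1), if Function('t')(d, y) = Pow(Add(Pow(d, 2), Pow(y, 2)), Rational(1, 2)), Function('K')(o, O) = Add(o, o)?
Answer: Add(Rational(-23030, 530380551), Mul(Rational(-1, 530380551), Pow(349, Rational(1, 2)))) ≈ -4.3457e-5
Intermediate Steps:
Function('K')(o, O) = Mul(2, o)
Pow(Add(Function('t')(Function('K')(-9, -6), Add(-1, Mul(-3, -2))), -23030), -1) = Pow(Add(Pow(Add(Pow(Mul(2, -9), 2), Pow(Add(-1, Mul(-3, -2)), 2)), Rational(1, 2)), -23030), -1) = Pow(Add(Pow(Add(Pow(-18, 2), Pow(Add(-1, 6), 2)), Rational(1, 2)), -23030), -1) = Pow(Add(Pow(Add(324, Pow(5, 2)), Rational(1, 2)), -23030), -1) = Pow(Add(Pow(Add(324, 25), Rational(1, 2)), -23030), -1) = Pow(Add(Pow(349, Rational(1, 2)), -23030), -1) = Pow(Add(-23030, Pow(349, Rational(1, 2))), -1)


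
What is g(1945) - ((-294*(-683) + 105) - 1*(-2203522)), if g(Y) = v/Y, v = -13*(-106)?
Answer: -4676613027/1945 ≈ -2.4044e+6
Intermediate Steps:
v = 1378
g(Y) = 1378/Y
g(1945) - ((-294*(-683) + 105) - 1*(-2203522)) = 1378/1945 - ((-294*(-683) + 105) - 1*(-2203522)) = 1378*(1/1945) - ((200802 + 105) + 2203522) = 1378/1945 - (200907 + 2203522) = 1378/1945 - 1*2404429 = 1378/1945 - 2404429 = -4676613027/1945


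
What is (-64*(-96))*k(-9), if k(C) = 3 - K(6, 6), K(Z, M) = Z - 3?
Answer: 0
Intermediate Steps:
K(Z, M) = -3 + Z
k(C) = 0 (k(C) = 3 - (-3 + 6) = 3 - 1*3 = 3 - 3 = 0)
(-64*(-96))*k(-9) = -64*(-96)*0 = 6144*0 = 0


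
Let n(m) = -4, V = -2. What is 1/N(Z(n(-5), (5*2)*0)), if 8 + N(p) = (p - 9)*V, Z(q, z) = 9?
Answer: -1/8 ≈ -0.12500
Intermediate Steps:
N(p) = 10 - 2*p (N(p) = -8 + (p - 9)*(-2) = -8 + (-9 + p)*(-2) = -8 + (18 - 2*p) = 10 - 2*p)
1/N(Z(n(-5), (5*2)*0)) = 1/(10 - 2*9) = 1/(10 - 18) = 1/(-8) = -1/8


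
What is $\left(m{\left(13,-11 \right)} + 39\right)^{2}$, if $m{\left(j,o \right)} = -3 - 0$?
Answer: $1296$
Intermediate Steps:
$m{\left(j,o \right)} = -3$ ($m{\left(j,o \right)} = -3 + 0 = -3$)
$\left(m{\left(13,-11 \right)} + 39\right)^{2} = \left(-3 + 39\right)^{2} = 36^{2} = 1296$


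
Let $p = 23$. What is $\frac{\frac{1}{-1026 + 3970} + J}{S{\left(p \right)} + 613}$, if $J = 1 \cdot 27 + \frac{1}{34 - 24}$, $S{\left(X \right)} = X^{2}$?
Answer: $\frac{398917}{16810240} \approx 0.023731$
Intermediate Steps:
$J = \frac{271}{10}$ ($J = 27 + \frac{1}{10} = \frac{271}{10} \approx 27.1$)
$\frac{\frac{1}{-1026 + 3970} + J}{S{\left(p \right)} + 613} = \frac{\frac{1}{-1026 + 3970} + \frac{271}{10}}{23^{2} + 613} = \frac{\frac{1}{2944} + \frac{271}{10}}{529 + 613} = \frac{\frac{1}{2944} + \frac{271}{10}}{1142} = \frac{398917}{14720} \cdot \frac{1}{1142} = \frac{398917}{16810240}$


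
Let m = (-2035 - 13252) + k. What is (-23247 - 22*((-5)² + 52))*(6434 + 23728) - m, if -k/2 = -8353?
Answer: -752271861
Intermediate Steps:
k = 16706 (k = -2*(-8353) = 16706)
m = 1419 (m = (-2035 - 13252) + 16706 = -15287 + 16706 = 1419)
(-23247 - 22*((-5)² + 52))*(6434 + 23728) - m = (-23247 - 22*((-5)² + 52))*(6434 + 23728) - 1*1419 = (-23247 - 22*(25 + 52))*30162 - 1419 = (-23247 - 22*77)*30162 - 1419 = (-23247 - 1694)*30162 - 1419 = -24941*30162 - 1419 = -752270442 - 1419 = -752271861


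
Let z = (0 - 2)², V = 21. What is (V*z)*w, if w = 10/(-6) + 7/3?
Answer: 56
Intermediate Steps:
z = 4 (z = (-2)² = 4)
w = ⅔ (w = 10*(-⅙) + 7*(⅓) = -5/3 + 7/3 = ⅔ ≈ 0.66667)
(V*z)*w = (21*4)*(⅔) = 84*(⅔) = 56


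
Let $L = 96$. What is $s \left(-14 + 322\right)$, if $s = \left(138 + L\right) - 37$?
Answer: $60676$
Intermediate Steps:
$s = 197$ ($s = \left(138 + 96\right) - 37 = 234 - 37 = 197$)
$s \left(-14 + 322\right) = 197 \left(-14 + 322\right) = 197 \cdot 308 = 60676$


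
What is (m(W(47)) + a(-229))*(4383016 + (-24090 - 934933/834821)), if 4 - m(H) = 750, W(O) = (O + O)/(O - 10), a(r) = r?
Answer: -272919152048475/64217 ≈ -4.2500e+9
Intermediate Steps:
W(O) = 2*O/(-10 + O) (W(O) = (2*O)/(-10 + O) = 2*O/(-10 + O))
m(H) = -746 (m(H) = 4 - 1*750 = 4 - 750 = -746)
(m(W(47)) + a(-229))*(4383016 + (-24090 - 934933/834821)) = (-746 - 229)*(4383016 + (-24090 - 934933/834821)) = -975*(4383016 + (-24090 - 934933*1/834821)) = -975*(4383016 + (-24090 - 934933/834821)) = -975*(4383016 - 20111772823/834821) = -975*3638922027313/834821 = -272919152048475/64217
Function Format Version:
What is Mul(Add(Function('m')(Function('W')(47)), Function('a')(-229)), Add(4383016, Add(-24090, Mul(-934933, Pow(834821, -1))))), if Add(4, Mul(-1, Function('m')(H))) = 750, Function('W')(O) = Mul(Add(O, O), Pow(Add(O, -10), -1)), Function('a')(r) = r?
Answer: Rational(-272919152048475, 64217) ≈ -4.2500e+9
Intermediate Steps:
Function('W')(O) = Mul(2, O, Pow(Add(-10, O), -1)) (Function('W')(O) = Mul(Mul(2, O), Pow(Add(-10, O), -1)) = Mul(2, O, Pow(Add(-10, O), -1)))
Function('m')(H) = -746 (Function('m')(H) = Add(4, Mul(-1, 750)) = Add(4, -750) = -746)
Mul(Add(Function('m')(Function('W')(47)), Function('a')(-229)), Add(4383016, Add(-24090, Mul(-934933, Pow(834821, -1))))) = Mul(Add(-746, -229), Add(4383016, Add(-24090, Mul(-934933, Pow(834821, -1))))) = Mul(-975, Add(4383016, Add(-24090, Mul(-934933, Rational(1, 834821))))) = Mul(-975, Add(4383016, Add(-24090, Rational(-934933, 834821)))) = Mul(-975, Add(4383016, Rational(-20111772823, 834821))) = Mul(-975, Rational(3638922027313, 834821)) = Rational(-272919152048475, 64217)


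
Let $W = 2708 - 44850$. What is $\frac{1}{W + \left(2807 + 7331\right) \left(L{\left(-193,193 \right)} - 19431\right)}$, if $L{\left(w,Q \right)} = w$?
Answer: $- \frac{1}{198990254} \approx -5.0254 \cdot 10^{-9}$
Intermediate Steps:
$W = -42142$
$\frac{1}{W + \left(2807 + 7331\right) \left(L{\left(-193,193 \right)} - 19431\right)} = \frac{1}{-42142 + \left(2807 + 7331\right) \left(-193 - 19431\right)} = \frac{1}{-42142 + 10138 \left(-19624\right)} = \frac{1}{-42142 - 198948112} = \frac{1}{-198990254} = - \frac{1}{198990254}$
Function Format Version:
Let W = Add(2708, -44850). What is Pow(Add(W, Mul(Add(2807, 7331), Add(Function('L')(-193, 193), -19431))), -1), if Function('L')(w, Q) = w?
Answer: Rational(-1, 198990254) ≈ -5.0254e-9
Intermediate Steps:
W = -42142
Pow(Add(W, Mul(Add(2807, 7331), Add(Function('L')(-193, 193), -19431))), -1) = Pow(Add(-42142, Mul(Add(2807, 7331), Add(-193, -19431))), -1) = Pow(Add(-42142, Mul(10138, -19624)), -1) = Pow(Add(-42142, -198948112), -1) = Pow(-198990254, -1) = Rational(-1, 198990254)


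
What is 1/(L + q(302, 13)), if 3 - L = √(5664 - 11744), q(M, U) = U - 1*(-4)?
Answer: 1/324 + I*√95/810 ≈ 0.0030864 + 0.012033*I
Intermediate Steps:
q(M, U) = 4 + U (q(M, U) = U + 4 = 4 + U)
L = 3 - 8*I*√95 (L = 3 - √(5664 - 11744) = 3 - √(-6080) = 3 - 8*I*√95 ≈ 3.0 - 77.974*I)
1/(L + q(302, 13)) = 1/((3 - 8*I*√95) + (4 + 13)) = 1/((3 - 8*I*√95) + 17) = 1/(20 - 8*I*√95)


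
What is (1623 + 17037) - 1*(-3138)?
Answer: 21798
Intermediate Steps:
(1623 + 17037) - 1*(-3138) = 18660 + 3138 = 21798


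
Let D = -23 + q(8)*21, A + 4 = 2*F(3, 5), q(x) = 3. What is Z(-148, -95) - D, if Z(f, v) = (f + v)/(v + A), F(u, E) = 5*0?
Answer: -413/11 ≈ -37.545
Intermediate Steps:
F(u, E) = 0
A = -4 (A = -4 + 2*0 = -4 + 0 = -4)
Z(f, v) = (f + v)/(-4 + v) (Z(f, v) = (f + v)/(v - 4) = (f + v)/(-4 + v))
D = 40 (D = -23 + 3*21 = -23 + 63 = 40)
Z(-148, -95) - D = (-148 - 95)/(-4 - 95) - 1*40 = -243/(-99) - 40 = -1/99*(-243) - 40 = 27/11 - 40 = -413/11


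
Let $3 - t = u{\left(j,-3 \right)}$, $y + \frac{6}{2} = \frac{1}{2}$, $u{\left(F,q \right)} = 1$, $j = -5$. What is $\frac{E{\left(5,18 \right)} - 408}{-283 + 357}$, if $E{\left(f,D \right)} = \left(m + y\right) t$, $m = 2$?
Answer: $- \frac{409}{74} \approx -5.527$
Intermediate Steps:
$y = - \frac{5}{2}$ ($y = -3 + \frac{1}{2} = - \frac{5}{2} \approx -2.5$)
$t = 2$ ($t = 3 - 1 = 2$)
$E{\left(f,D \right)} = -1$ ($E{\left(f,D \right)} = \left(2 - \frac{5}{2}\right) 2 = \left(- \frac{1}{2}\right) 2 = -1$)
$\frac{E{\left(5,18 \right)} - 408}{-283 + 357} = \frac{-1 - 408}{-283 + 357} = - \frac{409}{74}$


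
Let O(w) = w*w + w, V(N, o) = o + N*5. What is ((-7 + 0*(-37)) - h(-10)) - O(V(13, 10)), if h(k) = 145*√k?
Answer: -5707 - 145*I*√10 ≈ -5707.0 - 458.53*I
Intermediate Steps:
V(N, o) = o + 5*N
O(w) = w + w² (O(w) = w² + w = w + w²)
((-7 + 0*(-37)) - h(-10)) - O(V(13, 10)) = ((-7 + 0*(-37)) - 145*√(-10)) - (10 + 5*13)*(1 + (10 + 5*13)) = ((-7 + 0) - 145*I*√10) - (10 + 65)*(1 + (10 + 65)) = (-7 - 145*I*√10) - 75*(1 + 75) = (-7 - 145*I*√10) - 75*76 = (-7 - 145*I*√10) - 1*5700 = (-7 - 145*I*√10) - 5700 = -5707 - 145*I*√10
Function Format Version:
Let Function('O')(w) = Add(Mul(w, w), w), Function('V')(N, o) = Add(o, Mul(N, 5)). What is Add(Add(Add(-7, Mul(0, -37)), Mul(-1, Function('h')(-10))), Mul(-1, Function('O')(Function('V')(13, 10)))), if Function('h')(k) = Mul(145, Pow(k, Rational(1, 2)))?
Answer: Add(-5707, Mul(-145, I, Pow(10, Rational(1, 2)))) ≈ Add(-5707.0, Mul(-458.53, I))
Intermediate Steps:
Function('V')(N, o) = Add(o, Mul(5, N))
Function('O')(w) = Add(w, Pow(w, 2)) (Function('O')(w) = Add(Pow(w, 2), w) = Add(w, Pow(w, 2)))
Add(Add(Add(-7, Mul(0, -37)), Mul(-1, Function('h')(-10))), Mul(-1, Function('O')(Function('V')(13, 10)))) = Add(Add(Add(-7, Mul(0, -37)), Mul(-1, Mul(145, Pow(-10, Rational(1, 2))))), Mul(-1, Mul(Add(10, Mul(5, 13)), Add(1, Add(10, Mul(5, 13)))))) = Add(Add(Add(-7, 0), Mul(-1, Mul(145, Mul(I, Pow(10, Rational(1, 2)))))), Mul(-1, Mul(Add(10, 65), Add(1, Add(10, 65))))) = Add(Add(-7, Mul(-1, Mul(145, I, Pow(10, Rational(1, 2))))), Mul(-1, Mul(75, Add(1, 75)))) = Add(Add(-7, Mul(-145, I, Pow(10, Rational(1, 2)))), Mul(-1, Mul(75, 76))) = Add(Add(-7, Mul(-145, I, Pow(10, Rational(1, 2)))), Mul(-1, 5700)) = Add(Add(-7, Mul(-145, I, Pow(10, Rational(1, 2)))), -5700) = Add(-5707, Mul(-145, I, Pow(10, Rational(1, 2))))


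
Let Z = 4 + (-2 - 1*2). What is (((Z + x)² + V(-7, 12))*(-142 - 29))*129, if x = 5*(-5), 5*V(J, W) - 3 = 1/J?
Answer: -96596361/7 ≈ -1.3799e+7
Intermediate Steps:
V(J, W) = ⅗ + 1/(5*J)
x = -25
Z = 0 (Z = 4 + (-2 - 2) = 4 - 4 = 0)
(((Z + x)² + V(-7, 12))*(-142 - 29))*129 = (((0 - 25)² + (⅕)*(1 + 3*(-7))/(-7))*(-142 - 29))*129 = (((-25)² + (⅕)*(-⅐)*(1 - 21))*(-171))*129 = ((625 + (⅕)*(-⅐)*(-20))*(-171))*129 = ((625 + 4/7)*(-171))*129 = ((4379/7)*(-171))*129 = -748809/7*129 = -96596361/7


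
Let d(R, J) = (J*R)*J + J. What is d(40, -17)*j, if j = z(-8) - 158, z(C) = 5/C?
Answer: -14648067/8 ≈ -1.8310e+6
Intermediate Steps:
d(R, J) = J + R*J² (d(R, J) = R*J² + J = J + R*J²)
j = -1269/8 (j = 5/(-8) - 158 = 5*(-⅛) - 158 = -5/8 - 158 = -1269/8 ≈ -158.63)
d(40, -17)*j = -17*(1 - 17*40)*(-1269/8) = -17*(1 - 680)*(-1269/8) = -17*(-679)*(-1269/8) = 11543*(-1269/8) = -14648067/8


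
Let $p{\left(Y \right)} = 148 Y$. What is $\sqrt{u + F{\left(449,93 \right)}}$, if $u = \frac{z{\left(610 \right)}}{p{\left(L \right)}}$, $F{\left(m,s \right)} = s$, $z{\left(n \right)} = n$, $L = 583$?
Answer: $\frac{\sqrt{173107749562}}{43142} \approx 9.644$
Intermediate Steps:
$u = \frac{305}{43142}$ ($u = \frac{610}{148 \cdot 583} = \frac{610}{86284} = 610 \cdot \frac{1}{86284} = \frac{305}{43142} \approx 0.0070697$)
$\sqrt{u + F{\left(449,93 \right)}} = \sqrt{\frac{305}{43142} + 93} = \sqrt{\frac{4012511}{43142}} = \frac{\sqrt{173107749562}}{43142}$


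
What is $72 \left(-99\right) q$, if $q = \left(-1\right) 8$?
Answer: $57024$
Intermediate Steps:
$q = -8$
$72 \left(-99\right) q = 72 \left(-99\right) \left(-8\right) = \left(-7128\right) \left(-8\right) = 57024$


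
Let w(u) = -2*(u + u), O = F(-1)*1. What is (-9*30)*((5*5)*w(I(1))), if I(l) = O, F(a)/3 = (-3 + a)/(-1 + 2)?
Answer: -324000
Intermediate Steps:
F(a) = -9 + 3*a (F(a) = 3*((-3 + a)/(-1 + 2)) = 3*((-3 + a)/1) = 3*((-3 + a)*1) = 3*(-3 + a) = -9 + 3*a)
O = -12 (O = (-9 + 3*(-1))*1 = (-9 - 3)*1 = -12*1 = -12)
I(l) = -12
w(u) = -4*u
(-9*30)*((5*5)*w(I(1))) = (-9*30)*((5*5)*(-4*(-12))) = -6750*48 = -270*1200 = -324000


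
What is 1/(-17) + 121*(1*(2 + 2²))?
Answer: 12341/17 ≈ 725.94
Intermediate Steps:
1/(-17) + 121*(1*(2 + 2²)) = -1/17 + 121*(1*(2 + 4)) = -1/17 + 121*(1*6) = -1/17 + 121*6 = -1/17 + 726 = 12341/17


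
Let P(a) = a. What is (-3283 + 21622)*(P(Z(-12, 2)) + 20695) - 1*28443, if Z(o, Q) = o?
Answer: 379277094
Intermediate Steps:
(-3283 + 21622)*(P(Z(-12, 2)) + 20695) - 1*28443 = (-3283 + 21622)*(-12 + 20695) - 1*28443 = 18339*20683 - 28443 = 379305537 - 28443 = 379277094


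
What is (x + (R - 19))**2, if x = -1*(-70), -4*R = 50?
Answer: 5929/4 ≈ 1482.3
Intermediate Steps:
R = -25/2 (R = -1/4*50 = -25/2 ≈ -12.500)
x = 70
(x + (R - 19))**2 = (70 + (-25/2 - 19))**2 = (70 - 63/2)**2 = (77/2)**2 = 5929/4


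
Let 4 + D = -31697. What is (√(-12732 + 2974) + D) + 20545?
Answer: -11156 + I*√9758 ≈ -11156.0 + 98.783*I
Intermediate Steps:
D = -31701 (D = -4 - 31697 = -31701)
(√(-12732 + 2974) + D) + 20545 = (√(-12732 + 2974) - 31701) + 20545 = (√(-9758) - 31701) + 20545 = (I*√9758 - 31701) + 20545 = (-31701 + I*√9758) + 20545 = -11156 + I*√9758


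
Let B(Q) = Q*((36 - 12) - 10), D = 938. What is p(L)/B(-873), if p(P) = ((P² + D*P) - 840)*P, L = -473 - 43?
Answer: -6266304/679 ≈ -9228.7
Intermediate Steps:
L = -516
B(Q) = 14*Q (B(Q) = Q*(24 - 10) = Q*14 = 14*Q)
p(P) = P*(-840 + P² + 938*P) (p(P) = ((P² + 938*P) - 840)*P = (-840 + P² + 938*P)*P = P*(-840 + P² + 938*P))
p(L)/B(-873) = (-516*(-840 + (-516)² + 938*(-516)))/((14*(-873))) = -516*(-840 + 266256 - 484008)/(-12222) = -516*(-218592)*(-1/12222) = 112793472*(-1/12222) = -6266304/679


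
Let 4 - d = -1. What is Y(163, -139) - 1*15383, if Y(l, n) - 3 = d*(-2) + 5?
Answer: -15385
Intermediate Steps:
d = 5 (d = 4 - 1*(-1) = 4 + 1 = 5)
Y(l, n) = -2 (Y(l, n) = 3 + (5*(-2) + 5) = 3 + (-10 + 5) = 3 - 5 = -2)
Y(163, -139) - 1*15383 = -2 - 1*15383 = -2 - 15383 = -15385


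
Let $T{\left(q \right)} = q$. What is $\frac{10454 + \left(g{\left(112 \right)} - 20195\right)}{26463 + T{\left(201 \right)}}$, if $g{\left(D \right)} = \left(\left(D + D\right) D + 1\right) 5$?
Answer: $\frac{4821}{1111} \approx 4.3393$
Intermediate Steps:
$g{\left(D \right)} = 5 + 10 D^{2}$ ($g{\left(D \right)} = \left(2 D D + 1\right) 5 = \left(2 D^{2} + 1\right) 5 = \left(1 + 2 D^{2}\right) 5 = 5 + 10 D^{2}$)
$\frac{10454 + \left(g{\left(112 \right)} - 20195\right)}{26463 + T{\left(201 \right)}} = \frac{10454 + \left(\left(5 + 10 \cdot 112^{2}\right) - 20195\right)}{26463 + 201} = \frac{10454 + \left(\left(5 + 10 \cdot 12544\right) - 20195\right)}{26664} = \left(10454 + \left(\left(5 + 125440\right) - 20195\right)\right) \frac{1}{26664} = \left(10454 + \left(125445 - 20195\right)\right) \frac{1}{26664} = \left(10454 + 105250\right) \frac{1}{26664} = 115704 \cdot \frac{1}{26664} = \frac{4821}{1111}$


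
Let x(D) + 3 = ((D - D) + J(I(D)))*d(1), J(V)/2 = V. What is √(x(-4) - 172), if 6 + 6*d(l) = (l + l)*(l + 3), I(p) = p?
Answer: I*√1599/3 ≈ 13.329*I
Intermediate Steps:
J(V) = 2*V
d(l) = -1 + l*(3 + l)/3 (d(l) = -1 + ((l + l)*(l + 3))/6 = -1 + ((2*l)*(3 + l))/6 = -1 + (2*l*(3 + l))/6 = -1 + l*(3 + l)/3)
x(D) = -3 + 2*D/3 (x(D) = -3 + ((D - D) + 2*D)*(-1 + 1 + (⅓)*1²) = -3 + (0 + 2*D)*(-1 + 1 + (⅓)*1) = -3 + (2*D)*(-1 + 1 + ⅓) = -3 + (2*D)*(⅓) = -3 + 2*D/3)
√(x(-4) - 172) = √((-3 + (⅔)*(-4)) - 172) = √((-3 - 8/3) - 172) = √(-17/3 - 172) = √(-533/3) = I*√1599/3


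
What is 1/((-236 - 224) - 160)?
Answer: -1/620 ≈ -0.0016129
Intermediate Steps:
1/((-236 - 224) - 160) = 1/(-460 - 160) = 1/(-620) = -1/620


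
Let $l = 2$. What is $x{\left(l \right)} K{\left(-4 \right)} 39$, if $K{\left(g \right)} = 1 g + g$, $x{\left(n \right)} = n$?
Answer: $-624$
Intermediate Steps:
$K{\left(g \right)} = 2 g$ ($K{\left(g \right)} = g + g = 2 g$)
$x{\left(l \right)} K{\left(-4 \right)} 39 = 2 \cdot 2 \left(-4\right) 39 = 2 \left(-8\right) 39 = \left(-16\right) 39 = -624$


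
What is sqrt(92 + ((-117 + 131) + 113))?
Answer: sqrt(219) ≈ 14.799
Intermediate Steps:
sqrt(92 + ((-117 + 131) + 113)) = sqrt(92 + (14 + 113)) = sqrt(92 + 127) = sqrt(219)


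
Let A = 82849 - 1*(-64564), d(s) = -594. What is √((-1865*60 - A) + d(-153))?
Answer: I*√259907 ≈ 509.81*I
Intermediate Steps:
A = 147413 (A = 82849 + 64564 = 147413)
√((-1865*60 - A) + d(-153)) = √((-1865*60 - 1*147413) - 594) = √((-111900 - 147413) - 594) = √(-259313 - 594) = √(-259907) = I*√259907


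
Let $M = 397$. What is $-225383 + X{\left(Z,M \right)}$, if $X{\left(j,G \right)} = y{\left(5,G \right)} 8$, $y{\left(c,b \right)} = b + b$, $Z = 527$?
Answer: $-219031$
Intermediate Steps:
$y{\left(c,b \right)} = 2 b$
$X{\left(j,G \right)} = 16 G$ ($X{\left(j,G \right)} = 2 G 8 = 16 G$)
$-225383 + X{\left(Z,M \right)} = -225383 + 16 \cdot 397 = -225383 + 6352 = -219031$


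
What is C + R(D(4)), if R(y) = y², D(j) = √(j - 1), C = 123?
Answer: 126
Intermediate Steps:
D(j) = √(-1 + j)
C + R(D(4)) = 123 + (√(-1 + 4))² = 123 + (√3)² = 123 + 3 = 126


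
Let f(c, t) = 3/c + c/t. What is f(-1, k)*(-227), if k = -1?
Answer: 454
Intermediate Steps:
f(-1, k)*(-227) = (3/(-1) - 1/(-1))*(-227) = (3*(-1) - 1*(-1))*(-227) = (-3 + 1)*(-227) = -2*(-227) = 454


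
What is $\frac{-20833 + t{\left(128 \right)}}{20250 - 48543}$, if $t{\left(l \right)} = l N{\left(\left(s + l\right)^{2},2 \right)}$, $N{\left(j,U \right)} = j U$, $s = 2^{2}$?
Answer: $- \frac{4439711}{28293} \approx -156.92$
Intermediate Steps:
$s = 4$
$N{\left(j,U \right)} = U j$
$t{\left(l \right)} = 2 l \left(4 + l\right)^{2}$ ($t{\left(l \right)} = l 2 \left(4 + l\right)^{2} = 2 l \left(4 + l\right)^{2}$)
$\frac{-20833 + t{\left(128 \right)}}{20250 - 48543} = \frac{-20833 + 2 \cdot 128 \left(4 + 128\right)^{2}}{20250 - 48543} = \frac{-20833 + 2 \cdot 128 \cdot 132^{2}}{-28293} = \left(-20833 + 2 \cdot 128 \cdot 17424\right) \left(- \frac{1}{28293}\right) = \left(-20833 + 4460544\right) \left(- \frac{1}{28293}\right) = 4439711 \left(- \frac{1}{28293}\right) = - \frac{4439711}{28293}$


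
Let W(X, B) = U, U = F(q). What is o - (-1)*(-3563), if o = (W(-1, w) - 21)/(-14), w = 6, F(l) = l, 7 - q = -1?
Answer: -49869/14 ≈ -3562.1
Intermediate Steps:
q = 8 (q = 7 - 1*(-1) = 7 + 1 = 8)
U = 8
W(X, B) = 8
o = 13/14 (o = (8 - 21)/(-14) = -13*(-1/14) = 13/14 ≈ 0.92857)
o - (-1)*(-3563) = 13/14 - (-1)*(-3563) = 13/14 - 1*3563 = 13/14 - 3563 = -49869/14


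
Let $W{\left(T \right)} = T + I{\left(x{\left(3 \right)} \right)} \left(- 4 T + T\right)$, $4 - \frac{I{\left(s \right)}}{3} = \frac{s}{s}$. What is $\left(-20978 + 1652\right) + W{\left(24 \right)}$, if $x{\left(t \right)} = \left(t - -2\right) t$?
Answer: $-19950$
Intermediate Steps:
$x{\left(t \right)} = t \left(2 + t\right)$ ($x{\left(t \right)} = \left(t + 2\right) t = \left(2 + t\right) t = t \left(2 + t\right)$)
$I{\left(s \right)} = 9$ ($I{\left(s \right)} = 12 - 3 \frac{s}{s} = 12 - 3 = 9$)
$W{\left(T \right)} = - 26 T$ ($W{\left(T \right)} = T + 9 \left(- 4 T + T\right) = T + 9 \left(- 3 T\right) = T - 27 T = - 26 T$)
$\left(-20978 + 1652\right) + W{\left(24 \right)} = \left(-20978 + 1652\right) - 624 = -19326 - 624 = -19950$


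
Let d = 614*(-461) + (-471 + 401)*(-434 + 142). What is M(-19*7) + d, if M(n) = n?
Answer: -262747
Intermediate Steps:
d = -262614 (d = -283054 - 70*(-292) = -283054 + 20440 = -262614)
M(-19*7) + d = -19*7 - 262614 = -133 - 262614 = -262747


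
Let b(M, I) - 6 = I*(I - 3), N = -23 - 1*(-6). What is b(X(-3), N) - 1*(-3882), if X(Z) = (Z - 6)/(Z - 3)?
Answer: 4228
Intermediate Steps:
X(Z) = (-6 + Z)/(-3 + Z)
N = -17 (N = -23 + 6 = -17)
b(M, I) = 6 + I*(-3 + I) (b(M, I) = 6 + I*(I - 3) = 6 + I*(-3 + I))
b(X(-3), N) - 1*(-3882) = (6 + (-17)² - 3*(-17)) - 1*(-3882) = (6 + 289 + 51) + 3882 = 346 + 3882 = 4228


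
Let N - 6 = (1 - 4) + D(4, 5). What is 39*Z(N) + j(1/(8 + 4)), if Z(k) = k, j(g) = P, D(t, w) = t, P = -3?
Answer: 270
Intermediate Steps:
j(g) = -3
N = 7 (N = 6 + ((1 - 4) + 4) = 6 + (-3 + 4) = 6 + 1 = 7)
39*Z(N) + j(1/(8 + 4)) = 39*7 - 3 = 273 - 3 = 270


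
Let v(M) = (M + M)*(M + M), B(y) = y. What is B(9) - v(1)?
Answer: 5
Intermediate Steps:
v(M) = 4*M**2 (v(M) = (2*M)*(2*M) = 4*M**2)
B(9) - v(1) = 9 - 4*1**2 = 9 - 4 = 5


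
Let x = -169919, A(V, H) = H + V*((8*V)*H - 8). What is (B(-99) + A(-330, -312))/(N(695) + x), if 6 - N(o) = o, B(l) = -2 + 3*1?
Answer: 271812071/170608 ≈ 1593.2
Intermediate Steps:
A(V, H) = H + V*(-8 + 8*H*V) (A(V, H) = H + V*(8*H*V - 8) = H + V*(-8 + 8*H*V))
B(l) = 1 (B(l) = -2 + 3 = 1)
N(o) = 6 - o
(B(-99) + A(-330, -312))/(N(695) + x) = (1 + (-312 - 8*(-330) + 8*(-312)*(-330)**2))/((6 - 1*695) - 169919) = (1 + (-312 + 2640 + 8*(-312)*108900))/((6 - 695) - 169919) = (1 + (-312 + 2640 - 271814400))/(-689 - 169919) = (1 - 271812072)/(-170608) = -271812071*(-1/170608) = 271812071/170608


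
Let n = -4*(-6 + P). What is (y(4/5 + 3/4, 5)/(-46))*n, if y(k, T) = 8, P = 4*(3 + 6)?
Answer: 480/23 ≈ 20.870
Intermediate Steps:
P = 36 (P = 4*9 = 36)
n = -120 (n = -4*(-6 + 36) = -4*30 = -120)
(y(4/5 + 3/4, 5)/(-46))*n = (8/(-46))*(-120) = (8*(-1/46))*(-120) = -4/23*(-120) = 480/23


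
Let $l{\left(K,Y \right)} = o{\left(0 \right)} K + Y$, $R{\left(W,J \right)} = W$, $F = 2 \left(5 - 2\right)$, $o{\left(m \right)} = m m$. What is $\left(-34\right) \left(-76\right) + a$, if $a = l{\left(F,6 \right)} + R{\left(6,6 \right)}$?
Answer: $2596$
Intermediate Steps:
$o{\left(m \right)} = m^{2}$
$F = 6$ ($F = 2 \cdot 3 = 6$)
$l{\left(K,Y \right)} = Y$ ($l{\left(K,Y \right)} = 0^{2} K + Y = 0 K + Y = 0 + Y = Y$)
$a = 12$ ($a = 6 + 6 = 12$)
$\left(-34\right) \left(-76\right) + a = \left(-34\right) \left(-76\right) + 12 = 2584 + 12 = 2596$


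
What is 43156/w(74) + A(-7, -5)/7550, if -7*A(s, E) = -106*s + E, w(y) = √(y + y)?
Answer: -737/52850 + 21578*√37/37 ≈ 3547.4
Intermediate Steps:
w(y) = √2*√y (w(y) = √(2*y) = √2*√y)
A(s, E) = -E/7 + 106*s/7 (A(s, E) = -(-106*s + E)/7 = -(E - 106*s)/7 = -E/7 + 106*s/7)
43156/w(74) + A(-7, -5)/7550 = 43156/((√2*√74)) + (-⅐*(-5) + (106/7)*(-7))/7550 = 43156/((2*√37)) + (5/7 - 106)*(1/7550) = 43156*(√37/74) - 737/7*1/7550 = 21578*√37/37 - 737/52850 = -737/52850 + 21578*√37/37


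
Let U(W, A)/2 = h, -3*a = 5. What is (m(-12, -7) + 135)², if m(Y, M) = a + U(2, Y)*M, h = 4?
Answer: 53824/9 ≈ 5980.4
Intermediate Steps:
a = -5/3 (a = -⅓*5 = -5/3 ≈ -1.6667)
U(W, A) = 8 (U(W, A) = 2*4 = 8)
m(Y, M) = -5/3 + 8*M
(m(-12, -7) + 135)² = ((-5/3 + 8*(-7)) + 135)² = ((-5/3 - 56) + 135)² = (-173/3 + 135)² = (232/3)² = 53824/9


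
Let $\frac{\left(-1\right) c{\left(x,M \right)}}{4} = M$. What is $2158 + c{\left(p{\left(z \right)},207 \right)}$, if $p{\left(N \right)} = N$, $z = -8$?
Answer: $1330$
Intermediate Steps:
$c{\left(x,M \right)} = - 4 M$
$2158 + c{\left(p{\left(z \right)},207 \right)} = 2158 - 828 = 1330$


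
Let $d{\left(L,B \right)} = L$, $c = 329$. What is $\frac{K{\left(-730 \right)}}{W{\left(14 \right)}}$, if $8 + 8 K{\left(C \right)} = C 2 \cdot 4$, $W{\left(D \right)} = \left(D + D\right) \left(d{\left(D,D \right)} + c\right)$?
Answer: $- \frac{731}{9604} \approx -0.076114$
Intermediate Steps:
$W{\left(D \right)} = 2 D \left(329 + D\right)$ ($W{\left(D \right)} = \left(D + D\right) \left(D + 329\right) = 2 D \left(329 + D\right)$)
$K{\left(C \right)} = -1 + C$ ($K{\left(C \right)} = -1 + \frac{C 2 \cdot 4}{8} = -1 + \frac{2 C 4}{8} = -1 + \frac{8 C}{8} = -1 + C$)
$\frac{K{\left(-730 \right)}}{W{\left(14 \right)}} = \frac{-1 - 730}{2 \cdot 14 \left(329 + 14\right)} = - \frac{731}{2 \cdot 14 \cdot 343} = - \frac{731}{9604}$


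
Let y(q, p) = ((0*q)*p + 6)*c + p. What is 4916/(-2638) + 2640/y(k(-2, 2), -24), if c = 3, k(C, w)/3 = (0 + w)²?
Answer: -582818/1319 ≈ -441.86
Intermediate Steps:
k(C, w) = 3*w² (k(C, w) = 3*(0 + w)² = 3*w²)
y(q, p) = 18 + p (y(q, p) = ((0*q)*p + 6)*3 + p = (0*p + 6)*3 + p = (0 + 6)*3 + p = 6*3 + p = 18 + p)
4916/(-2638) + 2640/y(k(-2, 2), -24) = 4916/(-2638) + 2640/(18 - 24) = 4916*(-1/2638) + 2640/(-6) = -2458/1319 + 2640*(-⅙) = -2458/1319 - 440 = -582818/1319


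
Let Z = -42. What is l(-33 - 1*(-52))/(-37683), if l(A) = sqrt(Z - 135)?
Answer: -I*sqrt(177)/37683 ≈ -0.00035305*I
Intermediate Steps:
l(A) = I*sqrt(177) (l(A) = sqrt(-42 - 135) = sqrt(-177) = I*sqrt(177))
l(-33 - 1*(-52))/(-37683) = (I*sqrt(177))/(-37683) = (I*sqrt(177))*(-1/37683) = -I*sqrt(177)/37683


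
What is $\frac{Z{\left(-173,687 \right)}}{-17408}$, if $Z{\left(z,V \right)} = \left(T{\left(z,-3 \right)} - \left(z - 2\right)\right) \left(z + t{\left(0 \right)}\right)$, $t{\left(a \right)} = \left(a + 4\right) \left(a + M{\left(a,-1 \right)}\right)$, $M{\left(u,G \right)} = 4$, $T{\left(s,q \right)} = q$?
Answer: $\frac{6751}{4352} \approx 1.5512$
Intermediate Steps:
$t{\left(a \right)} = \left(4 + a\right)^{2}$ ($t{\left(a \right)} = \left(a + 4\right) \left(a + 4\right) = \left(4 + a\right) \left(4 + a\right) = \left(4 + a\right)^{2}$)
$Z{\left(z,V \right)} = \left(-1 - z\right) \left(16 + z\right)$ ($Z{\left(z,V \right)} = \left(-3 - \left(z - 2\right)\right) \left(z + \left(16 + 0^{2} + 8 \cdot 0\right)\right) = \left(-3 - \left(-2 + z\right)\right) \left(z + \left(16 + 0 + 0\right)\right) = \left(-3 - \left(-2 + z\right)\right) \left(z + 16\right) = \left(-1 - z\right) \left(16 + z\right)$)
$\frac{Z{\left(-173,687 \right)}}{-17408} = \frac{-16 - \left(-173\right)^{2} - -2941}{-17408} = \left(-16 - 29929 + 2941\right) \left(- \frac{1}{17408}\right) = \left(-27004\right) \left(- \frac{1}{17408}\right) = \frac{6751}{4352}$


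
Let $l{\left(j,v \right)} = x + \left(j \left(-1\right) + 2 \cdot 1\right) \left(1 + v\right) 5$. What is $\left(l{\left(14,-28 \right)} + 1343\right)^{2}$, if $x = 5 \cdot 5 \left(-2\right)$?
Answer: $8485569$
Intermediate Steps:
$x = -50$ ($x = 25 \left(-2\right) = -50$)
$l{\left(j,v \right)} = -50 + 5 \left(1 + v\right) \left(2 - j\right)$ ($l{\left(j,v \right)} = -50 + \left(j \left(-1\right) + 2 \cdot 1\right) \left(1 + v\right) 5 = -50 + \left(- j + 2\right) \left(1 + v\right) 5 = -50 + \left(2 - j\right) \left(1 + v\right) 5 = -50 + \left(1 + v\right) \left(2 - j\right) 5 = -50 + 5 \left(1 + v\right) \left(2 - j\right)$)
$\left(l{\left(14,-28 \right)} + 1343\right)^{2} = \left(\left(-40 - 70 + 10 \left(-28\right) - 70 \left(-28\right)\right) + 1343\right)^{2} = \left(\left(-40 - 70 - 280 + 1960\right) + 1343\right)^{2} = \left(1570 + 1343\right)^{2} = 2913^{2} = 8485569$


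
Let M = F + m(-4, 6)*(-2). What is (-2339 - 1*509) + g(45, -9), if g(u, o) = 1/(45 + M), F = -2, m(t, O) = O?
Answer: -88287/31 ≈ -2848.0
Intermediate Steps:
M = -14 (M = -2 + 6*(-2) = -2 - 12 = -14)
g(u, o) = 1/31 (g(u, o) = 1/(45 - 14) = 1/31)
(-2339 - 1*509) + g(45, -9) = (-2339 - 1*509) + 1/31 = (-2339 - 509) + 1/31 = -2848 + 1/31 = -88287/31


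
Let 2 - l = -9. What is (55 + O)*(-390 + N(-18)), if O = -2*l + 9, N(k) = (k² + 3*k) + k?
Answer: -5796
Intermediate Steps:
l = 11 (l = 2 - 1*(-9) = 2 + 9 = 11)
N(k) = k² + 4*k
O = -13 (O = -2*11 + 9 = -22 + 9 = -13)
(55 + O)*(-390 + N(-18)) = (55 - 13)*(-390 - 18*(4 - 18)) = 42*(-390 - 18*(-14)) = 42*(-390 + 252) = 42*(-138) = -5796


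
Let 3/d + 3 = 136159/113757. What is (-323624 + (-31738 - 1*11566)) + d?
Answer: -75261677207/205112 ≈ -3.6693e+5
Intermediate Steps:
d = -341271/205112 (d = 3/(-3 + 136159/113757) = 3/(-205112/113757) = 3*(-113757/205112) = -341271/205112 ≈ -1.6638)
(-323624 + (-31738 - 1*11566)) + d = (-323624 + (-31738 - 1*11566)) - 341271/205112 = (-323624 + (-31738 - 11566)) - 341271/205112 = (-323624 - 43304) - 341271/205112 = -366928 - 341271/205112 = -75261677207/205112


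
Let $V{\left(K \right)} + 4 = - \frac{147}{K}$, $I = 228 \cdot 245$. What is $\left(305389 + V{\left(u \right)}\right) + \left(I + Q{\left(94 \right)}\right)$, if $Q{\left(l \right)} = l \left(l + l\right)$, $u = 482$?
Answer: $\frac{182637847}{482} \approx 3.7892 \cdot 10^{5}$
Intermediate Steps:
$Q{\left(l \right)} = 2 l^{2}$ ($Q{\left(l \right)} = l 2 l = 2 l^{2}$)
$I = 55860$
$V{\left(K \right)} = -4 - \frac{147}{K}$
$\left(305389 + V{\left(u \right)}\right) + \left(I + Q{\left(94 \right)}\right) = \left(305389 - \left(4 + \frac{147}{482}\right)\right) + \left(55860 + 2 \cdot 94^{2}\right) = \left(305389 - \frac{2075}{482}\right) + \left(55860 + 2 \cdot 8836\right) = \left(305389 - \frac{2075}{482}\right) + \left(55860 + 17672\right) = \left(305389 - \frac{2075}{482}\right) + 73532 = \frac{147195423}{482} + 73532 = \frac{182637847}{482}$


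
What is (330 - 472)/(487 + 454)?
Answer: -142/941 ≈ -0.15090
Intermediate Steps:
(330 - 472)/(487 + 454) = -142/941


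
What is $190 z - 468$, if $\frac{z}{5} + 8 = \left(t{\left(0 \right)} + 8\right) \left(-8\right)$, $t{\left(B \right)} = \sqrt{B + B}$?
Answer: $-68868$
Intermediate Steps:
$t{\left(B \right)} = \sqrt{2} \sqrt{B}$ ($t{\left(B \right)} = \sqrt{2 B} = \sqrt{2} \sqrt{B}$)
$z = -360$ ($z = -40 + 5 \left(\sqrt{2} \sqrt{0} + 8\right) \left(-8\right) = -40 + 5 \left(\sqrt{2} \cdot 0 + 8\right) \left(-8\right) = -40 + 5 \left(0 + 8\right) \left(-8\right) = -40 + 5 \cdot 8 \left(-8\right) = -40 + 5 \left(-64\right) = -40 - 320 = -360$)
$190 z - 468 = 190 \left(-360\right) - 468 = -68400 - 468 = -68868$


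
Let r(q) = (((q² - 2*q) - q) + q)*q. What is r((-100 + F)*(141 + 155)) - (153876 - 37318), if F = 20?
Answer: -13279501633358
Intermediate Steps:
r(q) = q*(q² - 2*q) (r(q) = ((q² - 3*q) + q)*q = (q² - 2*q)*q = q*(q² - 2*q))
r((-100 + F)*(141 + 155)) - (153876 - 37318) = ((-100 + 20)*(141 + 155))²*(-2 + (-100 + 20)*(141 + 155)) - (153876 - 37318) = (-80*296)²*(-2 - 80*296) - 1*116558 = (-23680)²*(-2 - 23680) - 116558 = 560742400*(-23682) - 116558 = -13279501516800 - 116558 = -13279501633358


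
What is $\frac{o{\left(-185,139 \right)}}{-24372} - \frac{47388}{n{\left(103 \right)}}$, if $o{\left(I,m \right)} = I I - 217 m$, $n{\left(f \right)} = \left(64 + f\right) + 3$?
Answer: $- \frac{142249}{510} \approx -278.92$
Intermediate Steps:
$n{\left(f \right)} = 67 + f$
$o{\left(I,m \right)} = I^{2} - 217 m$
$\frac{o{\left(-185,139 \right)}}{-24372} - \frac{47388}{n{\left(103 \right)}} = \frac{\left(-185\right)^{2} - 30163}{-24372} - \frac{47388}{67 + 103} = \left(34225 - 30163\right) \left(- \frac{1}{24372}\right) - \frac{47388}{170} = 4062 \left(- \frac{1}{24372}\right) - \frac{23694}{85} = - \frac{1}{6} - \frac{23694}{85} = - \frac{142249}{510}$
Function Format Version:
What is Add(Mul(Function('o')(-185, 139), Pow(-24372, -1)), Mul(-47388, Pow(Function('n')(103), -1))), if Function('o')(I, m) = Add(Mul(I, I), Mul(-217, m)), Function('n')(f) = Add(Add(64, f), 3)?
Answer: Rational(-142249, 510) ≈ -278.92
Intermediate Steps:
Function('n')(f) = Add(67, f)
Function('o')(I, m) = Add(Pow(I, 2), Mul(-217, m))
Add(Mul(Function('o')(-185, 139), Pow(-24372, -1)), Mul(-47388, Pow(Function('n')(103), -1))) = Add(Mul(Add(Pow(-185, 2), Mul(-217, 139)), Pow(-24372, -1)), Mul(-47388, Pow(Add(67, 103), -1))) = Add(Mul(Add(34225, -30163), Rational(-1, 24372)), Mul(-47388, Pow(170, -1))) = Add(Mul(4062, Rational(-1, 24372)), Mul(-47388, Rational(1, 170))) = Add(Rational(-1, 6), Rational(-23694, 85)) = Rational(-142249, 510)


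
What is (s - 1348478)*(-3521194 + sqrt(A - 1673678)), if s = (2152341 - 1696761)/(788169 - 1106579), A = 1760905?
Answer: 151189272815785864/31841 - 42936933556*sqrt(87227)/31841 ≈ 4.7479e+12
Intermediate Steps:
s = -45558/31841 (s = 455580/(-318410) = 455580*(-1/318410) = -45558/31841 ≈ -1.4308)
(s - 1348478)*(-3521194 + sqrt(A - 1673678)) = (-45558/31841 - 1348478)*(-3521194 + sqrt(1760905 - 1673678)) = -42936933556*(-3521194 + sqrt(87227))/31841 = 151189272815785864/31841 - 42936933556*sqrt(87227)/31841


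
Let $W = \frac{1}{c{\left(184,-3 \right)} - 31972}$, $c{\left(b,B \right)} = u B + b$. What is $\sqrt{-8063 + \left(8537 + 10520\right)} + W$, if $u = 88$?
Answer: $- \frac{1}{32052} + \sqrt{10994} \approx 104.85$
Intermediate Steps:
$c{\left(b,B \right)} = b + 88 B$ ($c{\left(b,B \right)} = 88 B + b = b + 88 B$)
$W = - \frac{1}{32052}$ ($W = \frac{1}{\left(184 + 88 \left(-3\right)\right) - 31972} = \frac{1}{\left(184 - 264\right) - 31972} = \frac{1}{-80 - 31972} = \frac{1}{-32052} = - \frac{1}{32052} \approx -3.1199 \cdot 10^{-5}$)
$\sqrt{-8063 + \left(8537 + 10520\right)} + W = \sqrt{-8063 + \left(8537 + 10520\right)} - \frac{1}{32052} = \sqrt{-8063 + 19057} - \frac{1}{32052} = \sqrt{10994} - \frac{1}{32052} = - \frac{1}{32052} + \sqrt{10994}$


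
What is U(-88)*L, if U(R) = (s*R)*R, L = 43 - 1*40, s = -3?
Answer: -69696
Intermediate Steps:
L = 3 (L = 43 - 40 = 3)
U(R) = -3*R² (U(R) = (-3*R)*R = -3*R²)
U(-88)*L = -3*(-88)²*3 = -3*7744*3 = -23232*3 = -69696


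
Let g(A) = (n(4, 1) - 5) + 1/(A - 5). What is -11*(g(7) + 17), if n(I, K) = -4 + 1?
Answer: -209/2 ≈ -104.50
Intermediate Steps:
n(I, K) = -3
g(A) = -8 + 1/(-5 + A) (g(A) = (-3 - 5) + 1/(A - 5) = -8 + 1/(-5 + A))
-11*(g(7) + 17) = -11*((41 - 8*7)/(-5 + 7) + 17) = -11*((41 - 56)/2 + 17) = -11*((½)*(-15) + 17) = -11*(-15/2 + 17) = -11*19/2 = -209/2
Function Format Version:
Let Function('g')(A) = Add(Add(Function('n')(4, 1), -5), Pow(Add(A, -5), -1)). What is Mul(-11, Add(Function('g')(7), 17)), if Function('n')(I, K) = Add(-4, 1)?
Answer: Rational(-209, 2) ≈ -104.50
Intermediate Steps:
Function('n')(I, K) = -3
Function('g')(A) = Add(-8, Pow(Add(-5, A), -1)) (Function('g')(A) = Add(Add(-3, -5), Pow(Add(A, -5), -1)) = Add(-8, Pow(Add(-5, A), -1)))
Mul(-11, Add(Function('g')(7), 17)) = Mul(-11, Add(Mul(Pow(Add(-5, 7), -1), Add(41, Mul(-8, 7))), 17)) = Mul(-11, Add(Mul(Pow(2, -1), Add(41, -56)), 17)) = Mul(-11, Add(Mul(Rational(1, 2), -15), 17)) = Mul(-11, Add(Rational(-15, 2), 17)) = Mul(-11, Rational(19, 2)) = Rational(-209, 2)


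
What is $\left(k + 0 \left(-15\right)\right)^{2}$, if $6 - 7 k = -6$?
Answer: $\frac{144}{49} \approx 2.9388$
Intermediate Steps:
$k = \frac{12}{7}$ ($k = \frac{6}{7} - - \frac{6}{7} = \frac{6}{7} + \frac{6}{7} = \frac{12}{7} \approx 1.7143$)
$\left(k + 0 \left(-15\right)\right)^{2} = \left(\frac{12}{7} + 0 \left(-15\right)\right)^{2} = \left(\frac{12}{7} + 0\right)^{2} = \left(\frac{12}{7}\right)^{2} = \frac{144}{49}$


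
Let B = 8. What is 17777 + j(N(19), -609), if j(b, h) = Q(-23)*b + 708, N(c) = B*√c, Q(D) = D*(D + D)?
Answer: 18485 + 8464*√19 ≈ 55379.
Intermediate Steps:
Q(D) = 2*D² (Q(D) = D*(2*D) = 2*D²)
N(c) = 8*√c
j(b, h) = 708 + 1058*b (j(b, h) = (2*(-23)²)*b + 708 = (2*529)*b + 708 = 1058*b + 708 = 708 + 1058*b)
17777 + j(N(19), -609) = 17777 + (708 + 1058*(8*√19)) = 17777 + (708 + 8464*√19) = 18485 + 8464*√19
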